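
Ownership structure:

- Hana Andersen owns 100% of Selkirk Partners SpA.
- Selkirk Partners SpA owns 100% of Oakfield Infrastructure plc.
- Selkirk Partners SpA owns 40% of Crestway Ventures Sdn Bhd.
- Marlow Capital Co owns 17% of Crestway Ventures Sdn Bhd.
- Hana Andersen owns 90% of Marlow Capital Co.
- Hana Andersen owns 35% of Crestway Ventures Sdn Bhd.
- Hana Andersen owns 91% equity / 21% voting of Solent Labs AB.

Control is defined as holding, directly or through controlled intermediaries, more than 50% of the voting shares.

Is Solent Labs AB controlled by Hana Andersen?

Hana holds 90% of Marlow, so Hana controls Marlow.
Hana holds 100% of Selkirk, so Hana controls Selkirk.
Selkirk and Hana and Marlow together hold 40% + 35% + 17% = 92% of Crestway, so Hana controls Crestway.
Selkirk holds 100% of Oakfield, so Hana controls Oakfield.
In Solent, Hana's side holds only 21%, not > 50%.
So Hana does not control Solent.

No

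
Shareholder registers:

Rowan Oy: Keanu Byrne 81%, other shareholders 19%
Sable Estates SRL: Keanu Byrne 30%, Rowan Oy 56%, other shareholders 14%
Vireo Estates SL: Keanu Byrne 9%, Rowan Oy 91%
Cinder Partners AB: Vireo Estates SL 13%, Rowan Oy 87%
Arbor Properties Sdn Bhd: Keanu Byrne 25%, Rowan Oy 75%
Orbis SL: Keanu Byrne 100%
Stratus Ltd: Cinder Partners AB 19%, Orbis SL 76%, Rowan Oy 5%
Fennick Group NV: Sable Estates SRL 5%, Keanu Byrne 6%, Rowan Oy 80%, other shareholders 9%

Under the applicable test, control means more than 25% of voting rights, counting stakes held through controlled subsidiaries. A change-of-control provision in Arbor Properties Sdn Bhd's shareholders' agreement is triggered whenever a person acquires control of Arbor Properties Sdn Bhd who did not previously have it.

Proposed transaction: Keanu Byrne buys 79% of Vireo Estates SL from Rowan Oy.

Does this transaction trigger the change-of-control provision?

The purchase adds only to Keanu's holdings (Rowan's stake shrinks), so Keanu is the only person who could newly come to control Arbor.
Keanu holds 81% of Rowan, so Keanu controls Rowan.
Keanu and Rowan together hold 25% + 75% = 100% of Arbor, so Keanu controls Arbor.
So Keanu already controls Arbor before the transaction.
After the purchase, Keanu's direct stake in Vireo rises to 9% + 79% = 88%, and Rowan's stake falls to 12%.
Keanu controlled Arbor already, so this is not a new person acquiring control; every other person's position is unchanged or reduced.
No new person acquires control, so the clause is not triggered.

No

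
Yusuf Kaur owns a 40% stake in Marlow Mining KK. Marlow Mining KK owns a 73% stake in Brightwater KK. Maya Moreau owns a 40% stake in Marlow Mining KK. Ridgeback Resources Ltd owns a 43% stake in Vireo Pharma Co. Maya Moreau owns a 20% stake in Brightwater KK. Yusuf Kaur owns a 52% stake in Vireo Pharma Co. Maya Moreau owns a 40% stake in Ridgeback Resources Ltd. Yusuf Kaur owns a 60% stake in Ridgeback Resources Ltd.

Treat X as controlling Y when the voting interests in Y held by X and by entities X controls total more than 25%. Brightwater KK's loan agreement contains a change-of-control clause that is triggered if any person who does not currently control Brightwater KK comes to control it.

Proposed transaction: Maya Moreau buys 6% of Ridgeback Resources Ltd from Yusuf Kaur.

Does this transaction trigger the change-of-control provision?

No

The purchase adds only to Maya's holdings (Yusuf's stake shrinks), so Maya is the only person who could newly come to control Brightwater.
Maya holds 40% of Marlow, so Maya controls Marlow.
Marlow and Maya together hold 73% + 20% = 93% of Brightwater, so Maya controls Brightwater.
So Maya already controls Brightwater before the transaction.
After the purchase, Maya's direct stake in Ridgeback rises to 40% + 6% = 46%, and Yusuf's stake falls to 54%.
Maya controlled Brightwater already, so this is not a new person acquiring control; every other person's position is unchanged or reduced.
No new person acquires control, so the clause is not triggered.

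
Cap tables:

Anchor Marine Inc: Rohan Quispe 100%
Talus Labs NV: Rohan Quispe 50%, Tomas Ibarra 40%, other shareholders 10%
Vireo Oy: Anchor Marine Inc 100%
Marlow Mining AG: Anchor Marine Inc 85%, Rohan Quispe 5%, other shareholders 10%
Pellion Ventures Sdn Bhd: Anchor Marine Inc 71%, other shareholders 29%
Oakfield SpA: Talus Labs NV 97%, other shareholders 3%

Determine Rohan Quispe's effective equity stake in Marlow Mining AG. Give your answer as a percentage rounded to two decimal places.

Rohan reaches Marlow along 2 paths.
Via Anchor: 100% × 85% = 85%.
Direct stake: 5% = 5%.
Total: 85% + 5% = 90%.
Rounded: 90.00%.

90.00%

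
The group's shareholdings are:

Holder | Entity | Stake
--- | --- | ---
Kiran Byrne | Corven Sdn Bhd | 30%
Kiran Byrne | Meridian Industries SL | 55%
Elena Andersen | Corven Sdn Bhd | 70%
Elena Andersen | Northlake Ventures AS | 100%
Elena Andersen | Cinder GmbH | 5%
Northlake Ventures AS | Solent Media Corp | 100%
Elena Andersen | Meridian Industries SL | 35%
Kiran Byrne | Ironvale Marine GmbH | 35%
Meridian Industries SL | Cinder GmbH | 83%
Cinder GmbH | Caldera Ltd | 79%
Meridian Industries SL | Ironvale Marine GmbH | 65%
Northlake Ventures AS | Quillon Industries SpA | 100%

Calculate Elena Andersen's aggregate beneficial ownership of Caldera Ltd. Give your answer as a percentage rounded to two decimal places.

26.90%

Elena reaches Caldera along 2 paths.
Via Meridian → Cinder: 35% × 83% × 79% = 22.9495%.
Via Cinder: 5% × 79% = 3.95%.
Total: 22.9495% + 3.95% = 26.8995%.
Rounded: 26.90%.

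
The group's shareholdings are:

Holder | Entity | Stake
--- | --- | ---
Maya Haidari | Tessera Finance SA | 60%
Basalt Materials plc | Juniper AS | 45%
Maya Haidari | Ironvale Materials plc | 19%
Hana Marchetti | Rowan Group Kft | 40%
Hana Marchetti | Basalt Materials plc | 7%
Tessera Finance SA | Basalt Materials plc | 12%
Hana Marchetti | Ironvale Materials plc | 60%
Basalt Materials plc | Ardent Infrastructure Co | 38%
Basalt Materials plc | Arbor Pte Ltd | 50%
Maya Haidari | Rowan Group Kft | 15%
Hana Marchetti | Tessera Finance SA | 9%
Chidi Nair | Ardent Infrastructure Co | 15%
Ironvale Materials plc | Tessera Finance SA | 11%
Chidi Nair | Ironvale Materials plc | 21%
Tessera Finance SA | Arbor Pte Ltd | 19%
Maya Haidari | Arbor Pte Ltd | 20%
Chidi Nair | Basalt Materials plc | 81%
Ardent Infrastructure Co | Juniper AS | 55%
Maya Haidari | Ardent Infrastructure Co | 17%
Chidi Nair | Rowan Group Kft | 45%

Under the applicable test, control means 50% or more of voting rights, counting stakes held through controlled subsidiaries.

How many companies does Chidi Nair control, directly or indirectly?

Chidi holds 81% of Basalt, so Chidi controls Basalt.
Basalt and Chidi together hold 38% + 15% = 53% of Ardent, so Chidi controls Ardent.
Basalt holds 50% of Arbor, so Chidi controls Arbor.
Basalt and Ardent together hold 45% + 55% = 100% of Juniper, so Chidi controls Juniper.
No other company's threshold is met.
Chidi controls 4 companies.

4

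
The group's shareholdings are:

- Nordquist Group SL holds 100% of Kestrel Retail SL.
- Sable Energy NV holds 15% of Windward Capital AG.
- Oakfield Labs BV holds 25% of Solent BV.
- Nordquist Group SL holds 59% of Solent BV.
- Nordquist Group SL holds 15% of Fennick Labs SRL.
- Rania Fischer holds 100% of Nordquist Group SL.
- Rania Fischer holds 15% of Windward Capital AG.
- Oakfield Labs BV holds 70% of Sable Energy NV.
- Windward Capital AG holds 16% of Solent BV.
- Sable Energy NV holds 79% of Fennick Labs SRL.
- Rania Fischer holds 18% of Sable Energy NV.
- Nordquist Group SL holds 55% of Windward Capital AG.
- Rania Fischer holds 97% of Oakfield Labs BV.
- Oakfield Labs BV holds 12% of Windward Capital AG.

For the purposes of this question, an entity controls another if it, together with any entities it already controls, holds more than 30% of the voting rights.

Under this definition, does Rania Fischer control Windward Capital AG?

Rania holds 97% of Oakfield, so Rania controls Oakfield.
Rania holds 100% of Nordquist, so Rania controls Nordquist.
Rania and Oakfield together hold 18% + 70% = 88% of Sable, so Rania controls Sable.
Rania and Sable and Nordquist and Oakfield together hold 15% + 15% + 55% + 12% = 97% of Windward, so Rania controls Windward.

Yes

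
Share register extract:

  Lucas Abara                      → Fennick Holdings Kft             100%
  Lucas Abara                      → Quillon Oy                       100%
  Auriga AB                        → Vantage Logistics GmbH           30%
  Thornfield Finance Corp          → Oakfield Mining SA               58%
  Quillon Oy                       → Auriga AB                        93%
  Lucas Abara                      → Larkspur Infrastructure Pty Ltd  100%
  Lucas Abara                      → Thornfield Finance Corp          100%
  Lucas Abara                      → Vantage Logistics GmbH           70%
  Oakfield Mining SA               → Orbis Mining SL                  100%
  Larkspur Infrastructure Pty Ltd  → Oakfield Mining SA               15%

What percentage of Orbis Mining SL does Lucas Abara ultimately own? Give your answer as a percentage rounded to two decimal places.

73.00%

Lucas reaches Orbis along 2 paths.
Via Larkspur → Oakfield: 100% × 15% × 100% = 15%.
Via Thornfield → Oakfield: 100% × 58% × 100% = 58%.
Total: 15% + 58% = 73%.
Rounded: 73.00%.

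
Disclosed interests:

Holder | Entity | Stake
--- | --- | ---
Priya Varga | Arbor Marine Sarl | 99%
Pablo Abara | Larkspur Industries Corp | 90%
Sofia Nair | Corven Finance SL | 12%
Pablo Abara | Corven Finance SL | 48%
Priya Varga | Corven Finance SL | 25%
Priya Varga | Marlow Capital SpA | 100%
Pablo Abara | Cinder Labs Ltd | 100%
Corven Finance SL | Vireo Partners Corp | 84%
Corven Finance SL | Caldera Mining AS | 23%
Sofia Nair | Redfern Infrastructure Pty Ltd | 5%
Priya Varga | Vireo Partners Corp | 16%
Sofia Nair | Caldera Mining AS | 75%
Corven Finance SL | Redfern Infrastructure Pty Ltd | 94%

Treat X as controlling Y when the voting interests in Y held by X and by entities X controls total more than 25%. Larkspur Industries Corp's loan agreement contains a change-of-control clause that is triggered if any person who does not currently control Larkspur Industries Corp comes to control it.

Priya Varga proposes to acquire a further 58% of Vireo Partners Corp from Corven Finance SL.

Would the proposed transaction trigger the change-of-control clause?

No

The purchase adds only to Priya's holdings (Corven's stake shrinks), so Priya is the only person who could newly come to control Larkspur.
Priya holds 99% of Arbor, so Priya controls Arbor.
Priya holds 100% of Marlow, so Priya controls Marlow.
Neither Priya nor any entity Priya controls holds any voting interest in Larkspur.
So before the transaction, Priya does not control Larkspur.
After the purchase, Priya's direct stake in Vireo rises to 16% + 58% = 74%, and Corven's stake falls to 26%.
Priya holds 74% of Vireo, so Priya controls Vireo.
After the transaction, neither Priya nor any entity Priya controls holds a voting interest in Larkspur, so Priya still does not control it.
No new person acquires control, so the clause is not triggered.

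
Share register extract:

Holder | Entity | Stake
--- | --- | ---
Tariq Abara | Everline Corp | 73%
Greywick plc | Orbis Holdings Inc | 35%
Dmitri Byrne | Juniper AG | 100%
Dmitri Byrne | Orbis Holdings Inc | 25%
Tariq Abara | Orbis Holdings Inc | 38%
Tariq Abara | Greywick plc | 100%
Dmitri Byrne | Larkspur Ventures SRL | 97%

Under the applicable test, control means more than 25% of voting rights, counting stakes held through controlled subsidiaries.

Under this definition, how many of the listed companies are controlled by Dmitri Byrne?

Dmitri holds 97% of Larkspur, so Dmitri controls Larkspur.
Dmitri holds 100% of Juniper, so Dmitri controls Juniper.
No other company's threshold is met.
Dmitri controls 2 companies.

2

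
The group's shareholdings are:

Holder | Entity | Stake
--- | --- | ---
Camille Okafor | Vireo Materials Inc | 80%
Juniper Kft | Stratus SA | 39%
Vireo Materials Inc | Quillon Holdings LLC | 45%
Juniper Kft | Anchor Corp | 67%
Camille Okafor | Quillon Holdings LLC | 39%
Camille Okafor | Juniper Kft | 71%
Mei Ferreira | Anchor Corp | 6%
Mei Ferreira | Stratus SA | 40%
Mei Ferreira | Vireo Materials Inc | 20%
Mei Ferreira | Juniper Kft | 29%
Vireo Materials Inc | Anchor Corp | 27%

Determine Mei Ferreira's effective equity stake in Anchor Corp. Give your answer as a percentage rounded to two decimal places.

30.83%

Mei reaches Anchor along 3 paths.
Direct stake: 6% = 6%.
Via Vireo: 20% × 27% = 5.4%.
Via Juniper: 29% × 67% = 19.43%.
Total: 6% + 5.4% + 19.43% = 30.83%.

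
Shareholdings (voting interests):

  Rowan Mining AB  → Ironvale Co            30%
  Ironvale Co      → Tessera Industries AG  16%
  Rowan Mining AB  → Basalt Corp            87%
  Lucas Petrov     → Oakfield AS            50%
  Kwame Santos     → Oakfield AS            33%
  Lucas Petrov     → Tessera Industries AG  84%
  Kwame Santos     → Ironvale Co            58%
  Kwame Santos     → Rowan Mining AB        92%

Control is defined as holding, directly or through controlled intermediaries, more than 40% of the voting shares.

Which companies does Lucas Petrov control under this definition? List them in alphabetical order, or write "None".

Lucas holds 50% of Oakfield, so Lucas controls Oakfield.
Lucas holds 84% of Tessera, so Lucas controls Tessera.
No other company's threshold is met.

Oakfield AS, Tessera Industries AG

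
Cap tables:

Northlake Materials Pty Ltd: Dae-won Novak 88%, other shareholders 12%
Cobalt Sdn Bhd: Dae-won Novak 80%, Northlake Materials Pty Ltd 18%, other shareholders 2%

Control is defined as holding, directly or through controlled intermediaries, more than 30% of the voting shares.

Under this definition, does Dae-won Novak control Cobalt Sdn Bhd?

Yes

Dae-won holds 88% of Northlake, so Dae-won controls Northlake.
Dae-won and Northlake together hold 80% + 18% = 98% of Cobalt, so Dae-won controls Cobalt.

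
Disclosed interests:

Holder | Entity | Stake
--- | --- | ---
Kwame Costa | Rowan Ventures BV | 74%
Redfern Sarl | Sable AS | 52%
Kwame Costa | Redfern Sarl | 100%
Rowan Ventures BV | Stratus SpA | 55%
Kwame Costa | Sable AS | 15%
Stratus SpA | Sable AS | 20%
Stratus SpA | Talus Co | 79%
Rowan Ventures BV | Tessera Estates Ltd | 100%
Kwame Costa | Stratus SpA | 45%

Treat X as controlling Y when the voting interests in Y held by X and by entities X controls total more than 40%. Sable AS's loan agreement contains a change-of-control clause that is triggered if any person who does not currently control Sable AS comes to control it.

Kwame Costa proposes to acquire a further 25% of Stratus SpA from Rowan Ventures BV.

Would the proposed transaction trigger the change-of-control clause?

The purchase adds only to Kwame's holdings (Rowan's stake shrinks), so Kwame is the only person who could newly come to control Sable.
Kwame holds 100% of Redfern, so Kwame controls Redfern.
Kwame holds 74% of Rowan, so Kwame controls Rowan.
Kwame and Rowan together hold 45% + 55% = 100% of Stratus, so Kwame controls Stratus.
Redfern and Stratus and Kwame together hold 52% + 20% + 15% = 87% of Sable, so Kwame controls Sable.
So Kwame already controls Sable before the transaction.
After the purchase, Kwame's direct stake in Stratus rises to 45% + 25% = 70%, and Rowan's stake falls to 30%.
Kwame controlled Sable already, so this is not a new person acquiring control; every other person's position is unchanged or reduced.
No new person acquires control, so the clause is not triggered.

No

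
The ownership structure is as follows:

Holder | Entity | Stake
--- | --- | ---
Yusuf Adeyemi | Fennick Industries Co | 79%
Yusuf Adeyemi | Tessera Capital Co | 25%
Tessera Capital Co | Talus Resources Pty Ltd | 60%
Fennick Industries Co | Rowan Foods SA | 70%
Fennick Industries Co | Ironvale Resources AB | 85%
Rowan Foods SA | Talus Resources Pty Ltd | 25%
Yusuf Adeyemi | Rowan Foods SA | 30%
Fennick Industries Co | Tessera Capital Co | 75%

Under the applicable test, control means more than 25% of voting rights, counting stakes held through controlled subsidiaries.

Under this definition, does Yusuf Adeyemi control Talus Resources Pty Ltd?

Yes

Yusuf holds 79% of Fennick, so Yusuf controls Fennick.
Yusuf and Fennick together hold 30% + 70% = 100% of Rowan, so Yusuf controls Rowan.
Fennick and Yusuf together hold 75% + 25% = 100% of Tessera, so Yusuf controls Tessera.
Tessera and Rowan together hold 60% + 25% = 85% of Talus, so Yusuf controls Talus.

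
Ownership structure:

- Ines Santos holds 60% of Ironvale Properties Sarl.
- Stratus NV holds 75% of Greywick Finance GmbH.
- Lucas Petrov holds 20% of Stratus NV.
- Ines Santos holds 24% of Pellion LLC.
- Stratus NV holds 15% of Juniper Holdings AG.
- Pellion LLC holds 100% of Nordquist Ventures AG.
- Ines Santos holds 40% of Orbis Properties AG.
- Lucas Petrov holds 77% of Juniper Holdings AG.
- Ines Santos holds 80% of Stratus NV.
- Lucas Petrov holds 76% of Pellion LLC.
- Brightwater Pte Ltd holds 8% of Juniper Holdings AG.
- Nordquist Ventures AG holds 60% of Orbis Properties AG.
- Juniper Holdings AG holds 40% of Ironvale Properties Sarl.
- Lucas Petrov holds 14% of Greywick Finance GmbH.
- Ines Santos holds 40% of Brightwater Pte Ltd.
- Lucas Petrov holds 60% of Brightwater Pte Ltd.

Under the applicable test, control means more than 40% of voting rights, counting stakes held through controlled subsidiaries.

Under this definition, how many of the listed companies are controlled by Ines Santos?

Ines holds 80% of Stratus, so Ines controls Stratus.
Stratus holds 75% of Greywick, so Ines controls Greywick.
Ines holds 60% of Ironvale, so Ines controls Ironvale.
No other company's threshold is met.
Ines controls 3 companies.

3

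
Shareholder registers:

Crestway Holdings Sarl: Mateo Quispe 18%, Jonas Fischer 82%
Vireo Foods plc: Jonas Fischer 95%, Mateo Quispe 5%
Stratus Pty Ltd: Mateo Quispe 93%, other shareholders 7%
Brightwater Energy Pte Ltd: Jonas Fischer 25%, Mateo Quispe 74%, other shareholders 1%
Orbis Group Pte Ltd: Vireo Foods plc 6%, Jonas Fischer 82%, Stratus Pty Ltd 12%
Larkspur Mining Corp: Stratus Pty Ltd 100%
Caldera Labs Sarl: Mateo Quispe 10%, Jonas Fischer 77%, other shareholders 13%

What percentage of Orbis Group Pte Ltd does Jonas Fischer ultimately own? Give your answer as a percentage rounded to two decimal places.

Jonas reaches Orbis along 2 paths.
Via Vireo: 95% × 6% = 5.7%.
Direct stake: 82% = 82%.
Total: 5.7% + 82% = 87.7%.
Rounded: 87.70%.

87.70%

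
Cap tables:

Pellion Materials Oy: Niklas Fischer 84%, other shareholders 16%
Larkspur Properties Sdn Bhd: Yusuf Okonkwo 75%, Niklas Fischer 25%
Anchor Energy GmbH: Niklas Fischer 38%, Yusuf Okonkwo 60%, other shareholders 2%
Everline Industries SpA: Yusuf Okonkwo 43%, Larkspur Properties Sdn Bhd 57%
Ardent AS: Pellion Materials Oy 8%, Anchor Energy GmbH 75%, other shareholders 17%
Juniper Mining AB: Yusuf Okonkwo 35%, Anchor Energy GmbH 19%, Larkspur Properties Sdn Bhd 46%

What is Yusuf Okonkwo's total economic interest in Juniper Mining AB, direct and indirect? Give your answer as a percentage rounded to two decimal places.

80.90%

Yusuf reaches Juniper along 3 paths.
Direct stake: 35% = 35%.
Via Anchor: 60% × 19% = 11.4%.
Via Larkspur: 75% × 46% = 34.5%.
Total: 35% + 11.4% + 34.5% = 80.9%.
Rounded: 80.90%.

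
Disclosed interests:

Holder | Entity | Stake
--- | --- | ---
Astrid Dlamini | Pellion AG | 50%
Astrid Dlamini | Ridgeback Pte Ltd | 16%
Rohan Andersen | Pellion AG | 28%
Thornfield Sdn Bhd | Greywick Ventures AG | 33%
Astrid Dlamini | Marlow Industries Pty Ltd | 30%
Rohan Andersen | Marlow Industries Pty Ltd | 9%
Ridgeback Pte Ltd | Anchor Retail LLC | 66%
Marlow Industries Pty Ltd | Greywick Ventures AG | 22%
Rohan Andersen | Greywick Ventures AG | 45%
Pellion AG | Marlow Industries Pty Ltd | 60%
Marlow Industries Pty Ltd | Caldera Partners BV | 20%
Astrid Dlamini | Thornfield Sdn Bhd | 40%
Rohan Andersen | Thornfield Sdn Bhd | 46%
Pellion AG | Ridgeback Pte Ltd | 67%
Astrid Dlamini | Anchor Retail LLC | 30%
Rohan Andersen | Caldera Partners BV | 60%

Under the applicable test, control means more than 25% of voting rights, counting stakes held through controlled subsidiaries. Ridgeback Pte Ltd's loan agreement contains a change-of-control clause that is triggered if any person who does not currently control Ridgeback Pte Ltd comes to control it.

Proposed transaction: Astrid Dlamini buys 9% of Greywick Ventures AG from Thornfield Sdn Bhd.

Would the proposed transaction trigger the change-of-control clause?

No

The purchase adds only to Astrid's holdings (Thornfield's stake shrinks), so Astrid is the only person who could newly come to control Ridgeback.
Astrid holds 50% of Pellion, so Astrid controls Pellion.
Pellion and Astrid together hold 67% + 16% = 83% of Ridgeback, so Astrid controls Ridgeback.
So Astrid already controls Ridgeback before the transaction.
After the purchase, Astrid holds 9% of Greywick directly, and Thornfield's stake falls to 24%.
Astrid controlled Ridgeback already, so this is not a new person acquiring control; every other person's position is unchanged or reduced.
No new person acquires control, so the clause is not triggered.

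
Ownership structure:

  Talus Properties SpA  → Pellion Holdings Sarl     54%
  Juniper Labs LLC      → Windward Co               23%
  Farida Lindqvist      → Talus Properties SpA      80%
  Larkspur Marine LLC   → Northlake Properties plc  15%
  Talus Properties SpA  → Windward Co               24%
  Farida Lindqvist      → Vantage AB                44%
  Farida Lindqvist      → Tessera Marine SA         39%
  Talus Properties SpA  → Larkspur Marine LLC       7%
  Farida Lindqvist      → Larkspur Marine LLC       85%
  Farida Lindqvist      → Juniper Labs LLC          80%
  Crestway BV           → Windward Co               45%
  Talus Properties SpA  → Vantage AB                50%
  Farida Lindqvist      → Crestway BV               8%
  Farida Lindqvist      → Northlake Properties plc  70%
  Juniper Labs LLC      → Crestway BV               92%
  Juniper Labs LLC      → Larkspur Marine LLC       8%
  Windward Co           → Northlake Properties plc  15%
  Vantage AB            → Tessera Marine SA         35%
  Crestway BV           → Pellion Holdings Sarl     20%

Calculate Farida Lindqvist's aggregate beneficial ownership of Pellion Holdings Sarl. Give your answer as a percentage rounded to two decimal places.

Farida reaches Pellion along 3 paths.
Via Crestway: 8% × 20% = 1.6%.
Via Juniper → Crestway: 80% × 92% × 20% = 14.72%.
Via Talus: 80% × 54% = 43.2%.
Total: 1.6% + 14.72% + 43.2% = 59.52%.

59.52%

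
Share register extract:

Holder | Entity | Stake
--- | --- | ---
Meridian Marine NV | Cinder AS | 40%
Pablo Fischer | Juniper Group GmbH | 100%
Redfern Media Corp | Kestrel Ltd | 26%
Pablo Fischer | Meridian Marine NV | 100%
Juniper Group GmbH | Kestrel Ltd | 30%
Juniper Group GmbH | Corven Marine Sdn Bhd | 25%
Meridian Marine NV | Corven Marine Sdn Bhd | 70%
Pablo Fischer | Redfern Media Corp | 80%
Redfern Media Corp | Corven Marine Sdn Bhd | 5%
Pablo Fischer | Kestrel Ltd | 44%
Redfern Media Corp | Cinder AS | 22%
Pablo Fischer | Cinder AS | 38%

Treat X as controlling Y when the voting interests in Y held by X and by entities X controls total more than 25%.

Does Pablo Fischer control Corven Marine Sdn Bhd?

Yes

Pablo holds 100% of Meridian, so Pablo controls Meridian.
Pablo holds 100% of Juniper, so Pablo controls Juniper.
Pablo holds 80% of Redfern, so Pablo controls Redfern.
Meridian and Juniper and Redfern together hold 70% + 25% + 5% = 100% of Corven, so Pablo controls Corven.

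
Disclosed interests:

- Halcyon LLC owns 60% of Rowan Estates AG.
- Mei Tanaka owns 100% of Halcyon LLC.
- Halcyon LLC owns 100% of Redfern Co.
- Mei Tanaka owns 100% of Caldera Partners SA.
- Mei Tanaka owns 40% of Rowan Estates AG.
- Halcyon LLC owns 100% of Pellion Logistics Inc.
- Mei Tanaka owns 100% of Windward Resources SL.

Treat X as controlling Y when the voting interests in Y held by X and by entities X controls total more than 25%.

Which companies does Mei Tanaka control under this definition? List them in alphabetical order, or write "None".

Mei holds 100% of Windward, so Mei controls Windward.
Mei holds 100% of Halcyon, so Mei controls Halcyon.
Mei and Halcyon together hold 40% + 60% = 100% of Rowan, so Mei controls Rowan.
Mei holds 100% of Caldera, so Mei controls Caldera.
Halcyon holds 100% of Pellion, so Mei controls Pellion.
Halcyon holds 100% of Redfern, so Mei controls Redfern.

Caldera Partners SA, Halcyon LLC, Pellion Logistics Inc, Redfern Co, Rowan Estates AG, Windward Resources SL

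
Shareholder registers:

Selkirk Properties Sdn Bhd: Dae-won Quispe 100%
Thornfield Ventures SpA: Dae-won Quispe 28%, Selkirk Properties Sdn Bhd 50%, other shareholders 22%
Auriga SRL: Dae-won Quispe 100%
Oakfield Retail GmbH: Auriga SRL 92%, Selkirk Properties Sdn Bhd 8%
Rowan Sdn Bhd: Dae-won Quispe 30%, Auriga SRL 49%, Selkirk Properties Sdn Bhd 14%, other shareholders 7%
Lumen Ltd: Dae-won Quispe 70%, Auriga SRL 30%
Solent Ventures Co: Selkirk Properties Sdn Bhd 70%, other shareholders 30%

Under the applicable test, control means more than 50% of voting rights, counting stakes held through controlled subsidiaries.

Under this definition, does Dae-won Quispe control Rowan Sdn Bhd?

Yes

Dae-won holds 100% of Auriga, so Dae-won controls Auriga.
Dae-won holds 100% of Selkirk, so Dae-won controls Selkirk.
Dae-won and Auriga and Selkirk together hold 30% + 49% + 14% = 93% of Rowan, so Dae-won controls Rowan.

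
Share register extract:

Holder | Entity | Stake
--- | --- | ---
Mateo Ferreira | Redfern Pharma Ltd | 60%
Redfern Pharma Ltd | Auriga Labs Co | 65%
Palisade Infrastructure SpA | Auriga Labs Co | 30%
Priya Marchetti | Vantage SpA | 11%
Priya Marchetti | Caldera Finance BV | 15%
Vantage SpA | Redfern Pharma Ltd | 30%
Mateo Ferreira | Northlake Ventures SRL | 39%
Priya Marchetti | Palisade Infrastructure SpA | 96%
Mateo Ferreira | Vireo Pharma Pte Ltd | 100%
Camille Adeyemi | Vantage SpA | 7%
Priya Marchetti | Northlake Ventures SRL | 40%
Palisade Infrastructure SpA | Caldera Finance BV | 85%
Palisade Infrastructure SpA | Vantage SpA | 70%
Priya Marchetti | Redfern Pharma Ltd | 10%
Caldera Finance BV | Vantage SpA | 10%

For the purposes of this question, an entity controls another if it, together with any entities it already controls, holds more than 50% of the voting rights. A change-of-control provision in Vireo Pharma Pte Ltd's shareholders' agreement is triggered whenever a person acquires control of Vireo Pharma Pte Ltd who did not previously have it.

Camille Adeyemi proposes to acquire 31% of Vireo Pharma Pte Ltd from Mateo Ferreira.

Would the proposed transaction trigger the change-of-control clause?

The purchase adds only to Camille's holdings (Mateo's stake shrinks), so Camille is the only person who could newly come to control Vireo.
Camille's largest direct stake is 7% in Vantage, which does not meet the threshold, so Camille controls no company.
Neither Camille nor any entity Camille controls holds any voting interest in Vireo.
So before the transaction, Camille does not control Vireo.
After the purchase, Camille holds 31% of Vireo directly, and Mateo's stake falls to 69%.
After the transaction, Camille's side holds 31% of Vireo, not > 50%, so Camille still does not control Vireo.
No new person acquires control, so the clause is not triggered.

No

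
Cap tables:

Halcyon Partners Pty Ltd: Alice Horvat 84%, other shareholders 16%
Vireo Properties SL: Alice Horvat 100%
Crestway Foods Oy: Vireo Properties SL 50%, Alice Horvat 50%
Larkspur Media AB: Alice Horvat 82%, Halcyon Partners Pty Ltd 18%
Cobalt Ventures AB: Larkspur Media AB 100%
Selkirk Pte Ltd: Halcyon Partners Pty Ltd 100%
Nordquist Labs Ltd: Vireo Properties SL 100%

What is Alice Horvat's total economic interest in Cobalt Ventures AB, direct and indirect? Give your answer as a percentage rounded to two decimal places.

Alice reaches Cobalt along 2 paths.
Via Larkspur: 82% × 100% = 82%.
Via Halcyon → Larkspur: 84% × 18% × 100% = 15.12%.
Total: 82% + 15.12% = 97.12%.

97.12%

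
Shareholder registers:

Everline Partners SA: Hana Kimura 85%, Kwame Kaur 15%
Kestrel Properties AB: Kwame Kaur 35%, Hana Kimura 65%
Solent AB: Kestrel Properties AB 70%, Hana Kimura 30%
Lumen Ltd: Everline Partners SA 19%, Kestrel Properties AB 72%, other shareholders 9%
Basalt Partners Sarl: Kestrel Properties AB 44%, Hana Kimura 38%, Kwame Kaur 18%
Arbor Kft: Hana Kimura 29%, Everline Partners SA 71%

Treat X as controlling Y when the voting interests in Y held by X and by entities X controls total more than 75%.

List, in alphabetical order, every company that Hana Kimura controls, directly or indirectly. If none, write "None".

Arbor Kft, Everline Partners SA

Hana holds 85% of Everline, so Hana controls Everline.
Hana and Everline together hold 29% + 71% = 100% of Arbor, so Hana controls Arbor.
No other company's threshold is met.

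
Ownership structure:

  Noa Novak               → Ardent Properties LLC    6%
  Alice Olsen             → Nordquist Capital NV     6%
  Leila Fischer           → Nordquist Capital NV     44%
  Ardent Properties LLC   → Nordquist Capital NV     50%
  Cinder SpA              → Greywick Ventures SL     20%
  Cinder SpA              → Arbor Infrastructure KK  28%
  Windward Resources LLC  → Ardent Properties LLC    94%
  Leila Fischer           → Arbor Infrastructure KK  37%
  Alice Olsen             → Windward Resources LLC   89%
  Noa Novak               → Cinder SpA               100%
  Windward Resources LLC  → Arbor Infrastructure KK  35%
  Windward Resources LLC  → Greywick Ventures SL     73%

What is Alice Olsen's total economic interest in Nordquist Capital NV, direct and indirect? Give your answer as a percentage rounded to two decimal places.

47.83%

Alice reaches Nordquist along 2 paths.
Via Windward → Ardent: 89% × 94% × 50% = 41.83%.
Direct stake: 6% = 6%.
Total: 41.83% + 6% = 47.83%.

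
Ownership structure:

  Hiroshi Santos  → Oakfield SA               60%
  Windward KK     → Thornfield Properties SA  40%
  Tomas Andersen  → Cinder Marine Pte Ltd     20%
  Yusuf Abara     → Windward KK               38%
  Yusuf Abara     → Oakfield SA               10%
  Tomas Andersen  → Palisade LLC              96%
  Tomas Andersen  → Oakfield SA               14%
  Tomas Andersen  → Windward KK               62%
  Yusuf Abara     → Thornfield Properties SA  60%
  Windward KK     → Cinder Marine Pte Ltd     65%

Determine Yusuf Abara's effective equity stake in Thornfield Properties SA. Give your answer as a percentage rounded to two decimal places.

75.20%

Yusuf reaches Thornfield along 2 paths.
Direct stake: 60% = 60%.
Via Windward: 38% × 40% = 15.2%.
Total: 60% + 15.2% = 75.2%.
Rounded: 75.20%.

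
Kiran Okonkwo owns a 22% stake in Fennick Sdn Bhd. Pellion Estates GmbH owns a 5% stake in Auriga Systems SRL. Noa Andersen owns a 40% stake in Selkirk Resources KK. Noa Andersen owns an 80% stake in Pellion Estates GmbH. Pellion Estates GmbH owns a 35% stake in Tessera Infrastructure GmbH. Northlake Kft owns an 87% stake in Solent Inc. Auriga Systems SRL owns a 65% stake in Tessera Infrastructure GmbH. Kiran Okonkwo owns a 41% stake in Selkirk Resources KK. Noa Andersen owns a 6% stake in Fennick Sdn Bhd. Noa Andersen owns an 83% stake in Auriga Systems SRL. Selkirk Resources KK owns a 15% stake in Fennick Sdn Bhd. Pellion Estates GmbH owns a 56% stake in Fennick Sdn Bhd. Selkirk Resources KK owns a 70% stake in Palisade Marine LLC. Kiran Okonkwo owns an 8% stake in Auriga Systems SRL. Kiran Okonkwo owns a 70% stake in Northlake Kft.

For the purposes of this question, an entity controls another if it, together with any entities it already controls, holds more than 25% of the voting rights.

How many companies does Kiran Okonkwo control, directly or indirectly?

Kiran holds 41% of Selkirk, so Kiran controls Selkirk.
Kiran and Selkirk together hold 22% + 15% = 37% of Fennick, so Kiran controls Fennick.
Kiran holds 70% of Northlake, so Kiran controls Northlake.
Selkirk holds 70% of Palisade, so Kiran controls Palisade.
Northlake holds 87% of Solent, so Kiran controls Solent.
No other company's threshold is met.
Kiran controls 5 companies.

5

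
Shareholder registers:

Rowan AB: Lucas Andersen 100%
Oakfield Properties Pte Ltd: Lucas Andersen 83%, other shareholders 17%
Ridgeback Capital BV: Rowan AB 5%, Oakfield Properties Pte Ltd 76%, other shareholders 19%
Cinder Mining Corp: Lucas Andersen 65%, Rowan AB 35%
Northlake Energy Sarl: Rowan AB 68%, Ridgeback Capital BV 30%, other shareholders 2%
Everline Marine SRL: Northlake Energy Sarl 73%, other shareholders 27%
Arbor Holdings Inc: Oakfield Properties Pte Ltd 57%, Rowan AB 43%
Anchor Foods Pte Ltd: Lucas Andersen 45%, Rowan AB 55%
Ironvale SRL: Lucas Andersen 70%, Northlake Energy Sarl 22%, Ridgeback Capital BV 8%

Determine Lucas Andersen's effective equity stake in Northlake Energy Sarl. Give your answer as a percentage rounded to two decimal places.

Lucas reaches Northlake along 3 paths.
Via Rowan: 100% × 68% = 68%.
Via Rowan → Ridgeback: 100% × 5% × 30% = 1.5%.
Via Oakfield → Ridgeback: 83% × 76% × 30% = 18.924%.
Total: 68% + 1.5% + 18.924% = 88.424%.
Rounded: 88.42%.

88.42%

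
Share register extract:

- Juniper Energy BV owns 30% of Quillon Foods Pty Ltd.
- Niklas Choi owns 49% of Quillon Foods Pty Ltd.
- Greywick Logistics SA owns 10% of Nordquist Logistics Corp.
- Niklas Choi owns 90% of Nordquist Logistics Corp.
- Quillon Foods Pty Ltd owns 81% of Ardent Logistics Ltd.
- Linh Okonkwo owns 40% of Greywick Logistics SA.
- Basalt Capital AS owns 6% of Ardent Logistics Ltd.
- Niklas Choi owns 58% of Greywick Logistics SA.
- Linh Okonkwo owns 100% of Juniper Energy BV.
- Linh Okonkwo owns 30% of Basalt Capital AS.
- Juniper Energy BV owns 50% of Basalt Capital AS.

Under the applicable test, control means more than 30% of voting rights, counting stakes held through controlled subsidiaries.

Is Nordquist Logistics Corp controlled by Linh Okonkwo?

Linh holds 100% of Juniper, so Linh controls Juniper.
Linh holds 40% of Greywick, so Linh controls Greywick.
Juniper and Linh together hold 50% + 30% = 80% of Basalt, so Linh controls Basalt.
In Nordquist, Linh's side holds only 10%, not > 30%.
So Linh does not control Nordquist.

No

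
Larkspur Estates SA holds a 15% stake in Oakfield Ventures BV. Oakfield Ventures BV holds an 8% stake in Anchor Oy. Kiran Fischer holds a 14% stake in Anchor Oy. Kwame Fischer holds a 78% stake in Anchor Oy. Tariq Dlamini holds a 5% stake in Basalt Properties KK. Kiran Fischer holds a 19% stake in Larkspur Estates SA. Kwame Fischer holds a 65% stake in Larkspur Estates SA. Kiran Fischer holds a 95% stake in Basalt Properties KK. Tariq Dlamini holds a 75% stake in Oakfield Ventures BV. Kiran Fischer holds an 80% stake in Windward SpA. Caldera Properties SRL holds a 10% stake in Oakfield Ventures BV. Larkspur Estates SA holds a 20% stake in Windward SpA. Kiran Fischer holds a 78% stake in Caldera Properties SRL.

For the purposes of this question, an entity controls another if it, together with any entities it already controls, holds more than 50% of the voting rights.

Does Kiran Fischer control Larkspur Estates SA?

Kiran holds 78% of Caldera, so Kiran controls Caldera.
Kiran holds 95% of Basalt, so Kiran controls Basalt.
Kiran holds 80% of Windward, so Kiran controls Windward.
In Larkspur, Kiran's side holds only 19%, not > 50%.
So Kiran does not control Larkspur.

No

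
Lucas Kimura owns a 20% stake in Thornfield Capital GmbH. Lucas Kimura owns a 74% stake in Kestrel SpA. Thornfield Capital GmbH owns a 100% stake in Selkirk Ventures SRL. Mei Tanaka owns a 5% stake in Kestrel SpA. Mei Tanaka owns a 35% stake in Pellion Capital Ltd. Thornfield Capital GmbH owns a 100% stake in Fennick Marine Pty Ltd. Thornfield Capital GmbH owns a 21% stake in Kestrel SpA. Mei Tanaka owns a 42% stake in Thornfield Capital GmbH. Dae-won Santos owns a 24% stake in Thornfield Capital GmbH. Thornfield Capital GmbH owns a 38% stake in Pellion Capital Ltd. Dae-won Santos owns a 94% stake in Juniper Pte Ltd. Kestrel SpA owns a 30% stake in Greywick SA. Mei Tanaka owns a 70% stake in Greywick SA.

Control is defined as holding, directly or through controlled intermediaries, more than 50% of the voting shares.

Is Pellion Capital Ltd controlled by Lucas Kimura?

No

Lucas holds 74% of Kestrel, so Lucas controls Kestrel.
Neither Lucas nor any entity Lucas controls holds any voting interest in Pellion.
So Lucas does not control Pellion.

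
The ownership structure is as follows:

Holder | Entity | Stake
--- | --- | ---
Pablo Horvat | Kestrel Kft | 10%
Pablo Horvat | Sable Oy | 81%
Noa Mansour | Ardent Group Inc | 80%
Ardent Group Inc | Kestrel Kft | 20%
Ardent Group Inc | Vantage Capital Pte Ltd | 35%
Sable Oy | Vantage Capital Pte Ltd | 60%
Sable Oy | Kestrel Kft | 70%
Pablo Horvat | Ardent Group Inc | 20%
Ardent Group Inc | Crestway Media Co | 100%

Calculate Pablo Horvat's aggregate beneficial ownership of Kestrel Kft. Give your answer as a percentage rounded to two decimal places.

70.70%

Pablo reaches Kestrel along 3 paths.
Via Sable: 81% × 70% = 56.7%.
Via Ardent: 20% × 20% = 4%.
Direct stake: 10% = 10%.
Total: 56.7% + 4% + 10% = 70.7%.
Rounded: 70.70%.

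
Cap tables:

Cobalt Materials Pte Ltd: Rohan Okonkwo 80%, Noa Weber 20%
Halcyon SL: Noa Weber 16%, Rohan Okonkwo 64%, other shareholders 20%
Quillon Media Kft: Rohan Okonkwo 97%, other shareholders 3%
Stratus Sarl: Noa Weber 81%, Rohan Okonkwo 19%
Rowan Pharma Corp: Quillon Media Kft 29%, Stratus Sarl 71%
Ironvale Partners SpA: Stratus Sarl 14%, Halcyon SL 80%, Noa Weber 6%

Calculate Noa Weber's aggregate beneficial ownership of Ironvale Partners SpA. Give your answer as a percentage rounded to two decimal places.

Noa reaches Ironvale along 3 paths.
Via Stratus: 81% × 14% = 11.34%.
Via Halcyon: 16% × 80% = 12.8%.
Direct stake: 6% = 6%.
Total: 11.34% + 12.8% + 6% = 30.14%.

30.14%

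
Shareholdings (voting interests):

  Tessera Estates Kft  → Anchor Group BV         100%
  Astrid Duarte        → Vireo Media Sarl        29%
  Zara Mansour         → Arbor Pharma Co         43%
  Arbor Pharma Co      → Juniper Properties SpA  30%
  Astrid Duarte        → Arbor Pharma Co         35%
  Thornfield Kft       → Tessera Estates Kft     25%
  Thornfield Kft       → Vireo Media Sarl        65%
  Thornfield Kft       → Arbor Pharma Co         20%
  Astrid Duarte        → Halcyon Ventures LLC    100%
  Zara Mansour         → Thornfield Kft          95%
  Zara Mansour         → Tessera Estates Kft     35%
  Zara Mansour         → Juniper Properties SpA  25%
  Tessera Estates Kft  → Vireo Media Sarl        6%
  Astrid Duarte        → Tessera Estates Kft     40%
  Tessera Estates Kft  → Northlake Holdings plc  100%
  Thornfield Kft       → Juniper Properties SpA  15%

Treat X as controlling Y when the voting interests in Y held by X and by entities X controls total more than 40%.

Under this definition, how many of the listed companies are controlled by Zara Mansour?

Zara holds 95% of Thornfield, so Zara controls Thornfield.
Zara and Thornfield together hold 35% + 25% = 60% of Tessera, so Zara controls Tessera.
Zara and Thornfield together hold 43% + 20% = 63% of Arbor, so Zara controls Arbor.
Tessera holds 100% of Anchor, so Zara controls Anchor.
Arbor and Zara and Thornfield together hold 30% + 25% + 15% = 70% of Juniper, so Zara controls Juniper.
Tessera holds 100% of Northlake, so Zara controls Northlake.
Thornfield and Tessera together hold 65% + 6% = 71% of Vireo, so Zara controls Vireo.
No other company's threshold is met.
Zara controls 7 companies.

7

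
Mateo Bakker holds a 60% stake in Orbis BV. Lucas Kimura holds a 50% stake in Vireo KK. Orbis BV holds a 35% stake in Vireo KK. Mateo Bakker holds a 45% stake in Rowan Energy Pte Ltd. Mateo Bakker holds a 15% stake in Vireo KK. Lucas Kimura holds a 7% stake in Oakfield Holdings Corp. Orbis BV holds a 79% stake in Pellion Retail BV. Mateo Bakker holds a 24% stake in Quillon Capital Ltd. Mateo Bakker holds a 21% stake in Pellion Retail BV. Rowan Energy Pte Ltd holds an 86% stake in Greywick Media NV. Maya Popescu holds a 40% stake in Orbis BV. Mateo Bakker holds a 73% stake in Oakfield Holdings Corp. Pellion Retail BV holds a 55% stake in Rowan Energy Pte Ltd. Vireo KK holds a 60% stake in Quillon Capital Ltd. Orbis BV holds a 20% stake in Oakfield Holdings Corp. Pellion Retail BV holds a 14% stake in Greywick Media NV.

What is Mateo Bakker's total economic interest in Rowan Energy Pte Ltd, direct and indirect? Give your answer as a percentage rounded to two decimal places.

82.62%

Mateo reaches Rowan along 3 paths.
Direct stake: 45% = 45%.
Via Pellion: 21% × 55% = 11.55%.
Via Orbis → Pellion: 60% × 79% × 55% = 26.07%.
Total: 45% + 11.55% + 26.07% = 82.62%.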